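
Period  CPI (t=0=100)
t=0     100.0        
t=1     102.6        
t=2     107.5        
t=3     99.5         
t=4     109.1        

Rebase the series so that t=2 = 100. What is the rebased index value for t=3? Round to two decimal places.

Rebased(t=3) = 99.5 / 107.5 × 100 = 92.5581

92.56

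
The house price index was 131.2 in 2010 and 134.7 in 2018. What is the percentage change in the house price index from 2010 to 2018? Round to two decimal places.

Change = (134.7 − 131.2) / 131.2 × 100
       = 3.5 / 131.2 × 100 = 2.6677%

2.67%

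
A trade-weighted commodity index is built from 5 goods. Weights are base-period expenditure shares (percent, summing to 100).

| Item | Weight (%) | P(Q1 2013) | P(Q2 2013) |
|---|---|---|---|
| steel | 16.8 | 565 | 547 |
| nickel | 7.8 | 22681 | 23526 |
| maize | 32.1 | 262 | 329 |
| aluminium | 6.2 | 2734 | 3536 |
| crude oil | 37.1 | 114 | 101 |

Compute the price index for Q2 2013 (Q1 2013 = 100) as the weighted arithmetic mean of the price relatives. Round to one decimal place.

105.6

steel: 16.8 × (547/565) = 16.8 × 0.968142 = 16.2648
nickel: 7.8 × (23526/22681) = 7.8 × 1.037256 = 8.0906
maize: 32.1 × (329/262) = 32.1 × 1.255725 = 40.3088
aluminium: 6.2 × (3536/2734) = 6.2 × 1.293343 = 8.0187
crude oil: 37.1 × (101/114) = 37.1 × 0.885965 = 32.8693
Index = Σ wᵢ·(p₁ᵢ/p₀ᵢ) = 16.2648 + 8.0906 + 40.3088 + 8.0187 + 32.8693 = 105.5522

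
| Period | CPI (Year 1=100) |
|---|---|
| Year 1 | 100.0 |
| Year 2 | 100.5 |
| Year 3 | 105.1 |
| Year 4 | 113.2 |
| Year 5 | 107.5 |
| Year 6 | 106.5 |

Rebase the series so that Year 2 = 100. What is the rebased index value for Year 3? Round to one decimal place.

Rebased(Year 3) = 105.1 / 100.5 × 100 = 104.5771

104.6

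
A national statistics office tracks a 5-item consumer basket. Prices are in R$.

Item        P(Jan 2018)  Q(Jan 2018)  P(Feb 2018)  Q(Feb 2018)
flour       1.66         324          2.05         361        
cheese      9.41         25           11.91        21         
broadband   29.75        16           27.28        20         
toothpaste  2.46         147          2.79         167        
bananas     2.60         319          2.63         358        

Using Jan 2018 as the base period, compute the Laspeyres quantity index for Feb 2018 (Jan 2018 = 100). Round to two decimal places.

Laspeyres quantity index uses base-period prices as weights.
ΣP(Jan 2018)·Q(Feb 2018) = 1.66×361 + 9.41×21 + 29.75×20 + 2.46×167 + 2.60×358 = 599.26 + 197.61 + 595 + 410.82 + 930.8 = 2733.49
ΣP(Jan 2018)·Q(Jan 2018) = 1.66×324 + 9.41×25 + 29.75×16 + 2.46×147 + 2.60×319 = 537.84 + 235.25 + 476 + 361.62 + 829.4 = 2440.11
Index = 2733.49 / 2440.11 × 100 = 112.0232

112.02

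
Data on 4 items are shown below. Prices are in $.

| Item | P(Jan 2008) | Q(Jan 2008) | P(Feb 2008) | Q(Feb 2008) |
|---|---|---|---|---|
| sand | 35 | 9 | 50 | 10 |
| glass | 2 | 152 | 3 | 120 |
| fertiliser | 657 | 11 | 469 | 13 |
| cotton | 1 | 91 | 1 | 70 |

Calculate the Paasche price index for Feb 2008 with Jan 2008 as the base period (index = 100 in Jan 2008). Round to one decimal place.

Paasche price index uses current-period quantities as weights.
ΣP(Feb 2008)·Q(Feb 2008) = 50×10 + 3×120 + 469×13 + 1×70 = 500 + 360 + 6097 + 70 = 7027
ΣP(Jan 2008)·Q(Feb 2008) = 35×10 + 2×120 + 657×13 + 1×70 = 350 + 240 + 8541 + 70 = 9201
Index = 7027 / 9201 × 100 = 76.3721

76.4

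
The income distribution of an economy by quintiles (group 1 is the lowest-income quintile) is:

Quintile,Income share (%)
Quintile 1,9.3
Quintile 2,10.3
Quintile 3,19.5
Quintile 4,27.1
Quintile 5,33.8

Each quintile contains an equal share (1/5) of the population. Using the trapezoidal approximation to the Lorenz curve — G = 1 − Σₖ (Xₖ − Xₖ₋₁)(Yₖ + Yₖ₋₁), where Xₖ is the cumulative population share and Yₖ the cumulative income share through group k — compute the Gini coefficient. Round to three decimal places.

0.263

Cumulative income shares Yₖ: 0.0930, 0.1960, 0.3910, 0.6620, 1.0000
Σ (Xₖ−Xₖ₋₁)(Yₖ+Yₖ₋₁) = (1/5)(0.0930+0.0000) + (1/5)(0.1960+0.0930) + (1/5)(0.3910+0.1960) + (1/5)(0.6620+0.3910) + (1/5)(1.0000+0.6620)
  = 0.0186 + 0.0578 + 0.1174 + 0.2106 + 0.3324 = 0.7368
G = 1 − 0.7368 = 0.2632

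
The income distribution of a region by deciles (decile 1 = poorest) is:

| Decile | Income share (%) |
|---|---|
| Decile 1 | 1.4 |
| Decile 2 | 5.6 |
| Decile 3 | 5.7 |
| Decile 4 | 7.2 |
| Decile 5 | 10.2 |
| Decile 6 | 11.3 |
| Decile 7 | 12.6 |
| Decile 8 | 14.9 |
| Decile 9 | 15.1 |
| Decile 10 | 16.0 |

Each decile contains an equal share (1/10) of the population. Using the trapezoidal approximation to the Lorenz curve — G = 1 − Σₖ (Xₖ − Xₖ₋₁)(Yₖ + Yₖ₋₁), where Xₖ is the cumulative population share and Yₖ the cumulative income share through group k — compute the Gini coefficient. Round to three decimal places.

Cumulative income shares Yₖ: 0.0140, 0.0700, 0.1270, 0.1990, 0.3010, 0.4140, 0.5400, 0.6890, 0.8400, 1.0000
Σ (Xₖ−Xₖ₋₁)(Yₖ+Yₖ₋₁) = (1/10)(0.0140+0.0000) + (1/10)(0.0700+0.0140) + (1/10)(0.1270+0.0700) + (1/10)(0.1990+0.1270) + (1/10)(0.3010+0.1990) + (1/10)(0.4140+0.3010) + (1/10)(0.5400+0.4140) + (1/10)(0.6890+0.5400) + (1/10)(0.8400+0.6890) + (1/10)(1.0000+0.8400)
  = 0.0014 + 0.0084 + 0.0197 + 0.0326 + 0.0500 + 0.0715 + 0.0954 + 0.1229 + 0.1529 + 0.1840 = 0.7388
G = 1 − 0.7388 = 0.2612

0.261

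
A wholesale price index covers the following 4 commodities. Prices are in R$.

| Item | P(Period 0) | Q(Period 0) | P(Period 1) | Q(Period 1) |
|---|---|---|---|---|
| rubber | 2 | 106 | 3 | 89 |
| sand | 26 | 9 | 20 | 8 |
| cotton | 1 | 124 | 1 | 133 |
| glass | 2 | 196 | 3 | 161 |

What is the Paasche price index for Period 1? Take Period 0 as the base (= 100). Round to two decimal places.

Paasche price index uses current-period quantities as weights.
ΣP(Period 1)·Q(Period 1) = 3×89 + 20×8 + 1×133 + 3×161 = 267 + 160 + 133 + 483 = 1043
ΣP(Period 0)·Q(Period 1) = 2×89 + 26×8 + 1×133 + 2×161 = 178 + 208 + 133 + 322 = 841
Index = 1043 / 841 × 100 = 124.0190

124.02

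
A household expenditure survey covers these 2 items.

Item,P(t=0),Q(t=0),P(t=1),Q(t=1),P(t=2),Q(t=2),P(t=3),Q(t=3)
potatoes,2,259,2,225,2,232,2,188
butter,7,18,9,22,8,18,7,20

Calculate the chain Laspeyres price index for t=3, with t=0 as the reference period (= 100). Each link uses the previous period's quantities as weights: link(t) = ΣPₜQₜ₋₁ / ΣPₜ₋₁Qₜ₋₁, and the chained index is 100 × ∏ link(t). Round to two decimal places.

Link t=0→t=1:
ΣP(t=1)Q(t=0) = 2×259 + 9×18 = 518 + 162 = 680
ΣP(t=0)Q(t=0) = 2×259 + 7×18 = 518 + 126 = 644
link = 680/644 = 1.055901
Link t=1→t=2:
ΣP(t=2)Q(t=1) = 2×225 + 8×22 = 450 + 176 = 626
ΣP(t=1)Q(t=1) = 2×225 + 9×22 = 450 + 198 = 648
link = 626/648 = 0.966049
Link t=2→t=3:
ΣP(t=3)Q(t=2) = 2×232 + 7×18 = 464 + 126 = 590
ΣP(t=2)Q(t=2) = 2×232 + 8×18 = 464 + 144 = 608
link = 590/608 = 0.970395
Chained index = 100 × 1.055901 × 0.966049 × 0.970395 = 98.9853

98.99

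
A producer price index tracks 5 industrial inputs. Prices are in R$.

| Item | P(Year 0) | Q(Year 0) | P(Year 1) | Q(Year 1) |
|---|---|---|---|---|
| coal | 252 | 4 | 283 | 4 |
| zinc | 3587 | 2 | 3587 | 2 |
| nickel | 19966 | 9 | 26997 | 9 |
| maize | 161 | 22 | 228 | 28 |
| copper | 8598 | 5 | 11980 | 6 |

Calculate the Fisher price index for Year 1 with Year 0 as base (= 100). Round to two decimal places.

Laspeyres component (base-period weights):
ΣP(Year 1)Q(Year 0) = 283×4 + 3587×2 + 26997×9 + 228×22 + 11980×5 = 1132 + 7174 + 242973 + 5016 + 59900 = 316195
ΣP(Year 0)Q(Year 0) = 252×4 + 3587×2 + 19966×9 + 161×22 + 8598×5 = 1008 + 7174 + 179694 + 3542 + 42990 = 234408
L = 316195 / 234408 × 100 = 134.8909
Paasche component (current-period weights):
ΣP(Year 1)Q(Year 1) = 283×4 + 3587×2 + 26997×9 + 228×28 + 11980×6 = 1132 + 7174 + 242973 + 6384 + 71880 = 329543
ΣP(Year 0)Q(Year 1) = 252×4 + 3587×2 + 19966×9 + 161×28 + 8598×6 = 1008 + 7174 + 179694 + 4508 + 51588 = 243972
P = 329543 / 243972 × 100 = 135.0741
Fisher = √(L × P) = √(134.8909 × 135.0741) = 134.9825

134.98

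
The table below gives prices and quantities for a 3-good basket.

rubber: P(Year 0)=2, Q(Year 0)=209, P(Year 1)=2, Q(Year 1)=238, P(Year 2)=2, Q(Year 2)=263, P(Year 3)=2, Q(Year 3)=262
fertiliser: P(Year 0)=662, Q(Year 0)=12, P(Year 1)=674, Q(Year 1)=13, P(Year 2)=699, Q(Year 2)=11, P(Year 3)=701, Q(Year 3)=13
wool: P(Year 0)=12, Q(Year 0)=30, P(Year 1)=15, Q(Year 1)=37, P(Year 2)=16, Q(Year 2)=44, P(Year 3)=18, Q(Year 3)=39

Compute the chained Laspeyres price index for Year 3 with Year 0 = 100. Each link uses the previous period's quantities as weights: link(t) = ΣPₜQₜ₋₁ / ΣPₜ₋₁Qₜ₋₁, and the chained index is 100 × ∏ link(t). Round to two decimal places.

Link Year 0→Year 1:
ΣP(Year 1)Q(Year 0) = 2×209 + 674×12 + 15×30 = 418 + 8088 + 450 = 8956
ΣP(Year 0)Q(Year 0) = 2×209 + 662×12 + 12×30 = 418 + 7944 + 360 = 8722
link = 8956/8722 = 1.026829
Link Year 1→Year 2:
ΣP(Year 2)Q(Year 1) = 2×238 + 699×13 + 16×37 = 476 + 9087 + 592 = 10155
ΣP(Year 1)Q(Year 1) = 2×238 + 674×13 + 15×37 = 476 + 8762 + 555 = 9793
link = 10155/9793 = 1.036965
Link Year 2→Year 3:
ΣP(Year 3)Q(Year 2) = 2×263 + 701×11 + 18×44 = 526 + 7711 + 792 = 9029
ΣP(Year 2)Q(Year 2) = 2×263 + 699×11 + 16×44 = 526 + 7689 + 704 = 8919
link = 9029/8919 = 1.012333
Chained index = 100 × 1.026829 × 1.036965 × 1.012333 = 107.7918

107.79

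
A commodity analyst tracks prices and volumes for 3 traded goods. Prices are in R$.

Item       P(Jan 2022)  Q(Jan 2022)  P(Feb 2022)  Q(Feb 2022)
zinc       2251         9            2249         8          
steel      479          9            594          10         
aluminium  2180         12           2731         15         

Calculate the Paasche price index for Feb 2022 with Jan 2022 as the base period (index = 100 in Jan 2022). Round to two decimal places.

Paasche price index uses current-period quantities as weights.
ΣP(Feb 2022)·Q(Feb 2022) = 2249×8 + 594×10 + 2731×15 = 17992 + 5940 + 40965 = 64897
ΣP(Jan 2022)·Q(Feb 2022) = 2251×8 + 479×10 + 2180×15 = 18008 + 4790 + 32700 = 55498
Index = 64897 / 55498 × 100 = 116.9357

116.94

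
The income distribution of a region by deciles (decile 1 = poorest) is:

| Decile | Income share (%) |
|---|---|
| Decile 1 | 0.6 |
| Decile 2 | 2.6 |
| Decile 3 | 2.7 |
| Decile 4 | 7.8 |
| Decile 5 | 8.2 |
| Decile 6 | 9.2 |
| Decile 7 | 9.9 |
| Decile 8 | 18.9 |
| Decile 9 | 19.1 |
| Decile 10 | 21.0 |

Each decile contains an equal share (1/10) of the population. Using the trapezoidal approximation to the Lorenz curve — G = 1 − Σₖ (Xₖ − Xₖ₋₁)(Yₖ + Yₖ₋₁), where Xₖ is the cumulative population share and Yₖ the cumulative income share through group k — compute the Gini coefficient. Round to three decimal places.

Cumulative income shares Yₖ: 0.0060, 0.0320, 0.0590, 0.1370, 0.2190, 0.3110, 0.4100, 0.5990, 0.7900, 1.0000
Σ (Xₖ−Xₖ₋₁)(Yₖ+Yₖ₋₁) = (1/10)(0.0060+0.0000) + (1/10)(0.0320+0.0060) + (1/10)(0.0590+0.0320) + (1/10)(0.1370+0.0590) + (1/10)(0.2190+0.1370) + (1/10)(0.3110+0.2190) + (1/10)(0.4100+0.3110) + (1/10)(0.5990+0.4100) + (1/10)(0.7900+0.5990) + (1/10)(1.0000+0.7900)
  = 0.0006 + 0.0038 + 0.0091 + 0.0196 + 0.0356 + 0.0530 + 0.0721 + 0.1009 + 0.1389 + 0.1790 = 0.6126
G = 1 − 0.6126 = 0.3874

0.387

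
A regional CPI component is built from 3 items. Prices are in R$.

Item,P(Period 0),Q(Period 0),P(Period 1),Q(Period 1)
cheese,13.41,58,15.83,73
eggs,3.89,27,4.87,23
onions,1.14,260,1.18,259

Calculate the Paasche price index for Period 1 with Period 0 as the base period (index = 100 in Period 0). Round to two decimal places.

Paasche price index uses current-period quantities as weights.
ΣP(Period 1)·Q(Period 1) = 15.83×73 + 4.87×23 + 1.18×259 = 1155.59 + 112.01 + 305.62 = 1573.22
ΣP(Period 0)·Q(Period 1) = 13.41×73 + 3.89×23 + 1.14×259 = 978.93 + 89.47 + 295.26 = 1363.66
Index = 1573.22 / 1363.66 × 100 = 115.3675

115.37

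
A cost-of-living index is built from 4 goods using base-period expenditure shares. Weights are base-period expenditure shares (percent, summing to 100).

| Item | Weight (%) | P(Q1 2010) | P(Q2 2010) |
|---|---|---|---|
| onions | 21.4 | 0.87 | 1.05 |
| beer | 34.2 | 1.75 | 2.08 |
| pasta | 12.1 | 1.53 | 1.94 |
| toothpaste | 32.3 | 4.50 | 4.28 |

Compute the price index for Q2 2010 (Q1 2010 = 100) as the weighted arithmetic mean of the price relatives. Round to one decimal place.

112.5

onions: 21.4 × (1.05/0.87) = 21.4 × 1.206897 = 25.8276
beer: 34.2 × (2.08/1.75) = 34.2 × 1.188571 = 40.6491
pasta: 12.1 × (1.94/1.53) = 12.1 × 1.267974 = 15.3425
toothpaste: 32.3 × (4.28/4.50) = 32.3 × 0.951111 = 30.7209
Index = Σ wᵢ·(p₁ᵢ/p₀ᵢ) = 25.8276 + 40.6491 + 15.3425 + 30.7209 = 112.5401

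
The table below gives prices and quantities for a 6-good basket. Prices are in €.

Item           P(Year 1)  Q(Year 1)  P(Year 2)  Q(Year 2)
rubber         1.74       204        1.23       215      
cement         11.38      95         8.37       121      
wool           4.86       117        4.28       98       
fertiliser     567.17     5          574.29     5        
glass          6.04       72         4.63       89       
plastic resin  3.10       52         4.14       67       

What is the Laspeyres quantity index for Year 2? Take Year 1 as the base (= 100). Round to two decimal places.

Laspeyres quantity index uses base-period prices as weights.
ΣP(Year 1)·Q(Year 2) = 1.74×215 + 11.38×121 + 4.86×98 + 567.17×5 + 6.04×89 + 3.10×67 = 374.1 + 1376.98 + 476.28 + 2835.85 + 537.56 + 207.7 = 5808.47
ΣP(Year 1)·Q(Year 1) = 1.74×204 + 11.38×95 + 4.86×117 + 567.17×5 + 6.04×72 + 3.10×52 = 354.96 + 1081.1 + 568.62 + 2835.85 + 434.88 + 161.2 = 5436.61
Index = 5808.47 / 5436.61 × 100 = 106.8399

106.84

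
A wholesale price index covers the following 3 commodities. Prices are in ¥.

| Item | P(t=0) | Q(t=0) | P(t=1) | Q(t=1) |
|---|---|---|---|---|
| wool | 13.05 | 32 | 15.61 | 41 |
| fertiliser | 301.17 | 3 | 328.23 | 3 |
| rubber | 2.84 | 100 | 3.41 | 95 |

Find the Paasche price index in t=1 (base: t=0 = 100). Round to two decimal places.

114.07

Paasche price index uses current-period quantities as weights.
ΣP(t=1)·Q(t=1) = 15.61×41 + 328.23×3 + 3.41×95 = 640.01 + 984.69 + 323.95 = 1948.65
ΣP(t=0)·Q(t=1) = 13.05×41 + 301.17×3 + 2.84×95 = 535.05 + 903.51 + 269.8 = 1708.36
Index = 1948.65 / 1708.36 × 100 = 114.0655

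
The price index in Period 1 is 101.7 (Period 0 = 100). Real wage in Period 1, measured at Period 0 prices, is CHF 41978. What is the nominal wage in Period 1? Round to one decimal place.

Nominal = Real × (Index/100) = 41978 × (101.7/100)
        = 41978 × 1.017 = 42691.6260

42691.6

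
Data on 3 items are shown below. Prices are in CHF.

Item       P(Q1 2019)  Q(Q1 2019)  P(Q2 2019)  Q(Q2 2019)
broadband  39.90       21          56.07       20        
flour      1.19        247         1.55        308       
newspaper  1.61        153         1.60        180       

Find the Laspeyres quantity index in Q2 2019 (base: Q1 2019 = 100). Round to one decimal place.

Laspeyres quantity index uses base-period prices as weights.
ΣP(Q1 2019)·Q(Q2 2019) = 39.90×20 + 1.19×308 + 1.61×180 = 798 + 366.52 + 289.8 = 1454.32
ΣP(Q1 2019)·Q(Q1 2019) = 39.90×21 + 1.19×247 + 1.61×153 = 837.9 + 293.93 + 246.33 = 1378.16
Index = 1454.32 / 1378.16 × 100 = 105.5262

105.5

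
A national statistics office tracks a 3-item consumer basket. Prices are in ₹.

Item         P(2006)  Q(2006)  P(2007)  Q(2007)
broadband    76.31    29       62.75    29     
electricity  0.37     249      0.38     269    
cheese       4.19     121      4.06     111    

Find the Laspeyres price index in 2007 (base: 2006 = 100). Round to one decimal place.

85.5

Laspeyres price index uses base-period quantities as weights.
ΣP(2007)·Q(2006) = 62.75×29 + 0.38×249 + 4.06×121 = 1819.75 + 94.62 + 491.26 = 2405.63
ΣP(2006)·Q(2006) = 76.31×29 + 0.37×249 + 4.19×121 = 2212.99 + 92.13 + 506.99 = 2812.11
Index = 2405.63 / 2812.11 × 100 = 85.5454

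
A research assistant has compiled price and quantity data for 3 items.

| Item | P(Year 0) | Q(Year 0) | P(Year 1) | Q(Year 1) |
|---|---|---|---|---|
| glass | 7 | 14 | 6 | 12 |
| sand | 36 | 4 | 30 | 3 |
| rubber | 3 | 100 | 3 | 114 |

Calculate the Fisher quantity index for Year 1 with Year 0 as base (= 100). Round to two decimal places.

99.26

Laspeyres component (base-period weights):
ΣP(Year 0)Q(Year 1) = 7×12 + 36×3 + 3×114 = 84 + 108 + 342 = 534
ΣP(Year 0)Q(Year 0) = 7×14 + 36×4 + 3×100 = 98 + 144 + 300 = 542
L = 534 / 542 × 100 = 98.5240
Paasche component (current-period weights):
ΣP(Year 1)Q(Year 1) = 6×12 + 30×3 + 3×114 = 72 + 90 + 342 = 504
ΣP(Year 1)Q(Year 0) = 6×14 + 30×4 + 3×100 = 84 + 120 + 300 = 504
P = 504 / 504 × 100 = 100.0000
Fisher = √(L × P) = √(98.5240 × 100.0000) = 99.2592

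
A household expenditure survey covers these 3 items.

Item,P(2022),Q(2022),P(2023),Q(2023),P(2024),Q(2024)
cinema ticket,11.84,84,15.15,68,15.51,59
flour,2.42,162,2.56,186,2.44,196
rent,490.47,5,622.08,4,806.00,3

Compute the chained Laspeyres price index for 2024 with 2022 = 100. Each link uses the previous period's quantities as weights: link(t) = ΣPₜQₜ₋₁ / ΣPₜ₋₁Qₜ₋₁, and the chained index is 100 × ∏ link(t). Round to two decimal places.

148.06

Link 2022→2023:
ΣP(2023)Q(2022) = 15.15×84 + 2.56×162 + 622.08×5 = 1272.6 + 414.72 + 3110.4 = 4797.72
ΣP(2022)Q(2022) = 11.84×84 + 2.42×162 + 490.47×5 = 994.56 + 392.04 + 2452.35 = 3838.95
link = 4797.72/3838.95 = 1.249748
Link 2023→2024:
ΣP(2024)Q(2023) = 15.51×68 + 2.44×186 + 806.00×4 = 1054.68 + 453.84 + 3224 = 4732.52
ΣP(2023)Q(2023) = 15.15×68 + 2.56×186 + 622.08×4 = 1030.2 + 476.16 + 2488.32 = 3994.68
link = 4732.52/3994.68 = 1.184706
Chained index = 100 × 1.249748 × 1.184706 = 148.0584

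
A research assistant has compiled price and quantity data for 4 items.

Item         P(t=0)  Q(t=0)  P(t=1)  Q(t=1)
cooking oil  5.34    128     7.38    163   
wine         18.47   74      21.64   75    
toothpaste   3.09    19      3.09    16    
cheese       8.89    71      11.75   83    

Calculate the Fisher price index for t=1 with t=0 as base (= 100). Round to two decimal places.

126.02

Laspeyres component (base-period weights):
ΣP(t=1)Q(t=0) = 7.38×128 + 21.64×74 + 3.09×19 + 11.75×71 = 944.64 + 1601.36 + 58.71 + 834.25 = 3438.96
ΣP(t=0)Q(t=0) = 5.34×128 + 18.47×74 + 3.09×19 + 8.89×71 = 683.52 + 1366.78 + 58.71 + 631.19 = 2740.2
L = 3438.96 / 2740.2 × 100 = 125.5003
Paasche component (current-period weights):
ΣP(t=1)Q(t=1) = 7.38×163 + 21.64×75 + 3.09×16 + 11.75×83 = 1202.94 + 1623 + 49.44 + 975.25 = 3850.63
ΣP(t=0)Q(t=1) = 5.34×163 + 18.47×75 + 3.09×16 + 8.89×83 = 870.42 + 1385.25 + 49.44 + 737.87 = 3042.98
P = 3850.63 / 3042.98 × 100 = 126.5414
Fisher = √(L × P) = √(125.5003 × 126.5414) = 126.0198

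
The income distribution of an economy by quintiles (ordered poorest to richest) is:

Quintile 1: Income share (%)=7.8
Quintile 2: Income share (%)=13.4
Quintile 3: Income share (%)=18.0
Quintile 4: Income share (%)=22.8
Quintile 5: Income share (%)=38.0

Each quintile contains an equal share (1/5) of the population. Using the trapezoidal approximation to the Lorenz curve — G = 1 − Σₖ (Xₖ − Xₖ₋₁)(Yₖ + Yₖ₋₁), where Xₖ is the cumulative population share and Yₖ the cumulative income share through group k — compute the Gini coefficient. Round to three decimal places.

Cumulative income shares Yₖ: 0.0780, 0.2120, 0.3920, 0.6200, 1.0000
Σ (Xₖ−Xₖ₋₁)(Yₖ+Yₖ₋₁) = (1/5)(0.0780+0.0000) + (1/5)(0.2120+0.0780) + (1/5)(0.3920+0.2120) + (1/5)(0.6200+0.3920) + (1/5)(1.0000+0.6200)
  = 0.0156 + 0.0580 + 0.1208 + 0.2024 + 0.3240 = 0.7208
G = 1 − 0.7208 = 0.2792

0.279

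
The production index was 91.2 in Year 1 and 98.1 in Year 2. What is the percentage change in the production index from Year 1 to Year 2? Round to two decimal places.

Change = (98.1 − 91.2) / 91.2 × 100
       = 6.9 / 91.2 × 100 = 7.5658%

7.57%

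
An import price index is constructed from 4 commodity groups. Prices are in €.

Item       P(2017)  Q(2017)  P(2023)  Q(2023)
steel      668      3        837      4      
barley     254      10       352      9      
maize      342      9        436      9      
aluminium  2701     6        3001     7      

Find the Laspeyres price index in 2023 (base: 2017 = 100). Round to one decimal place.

117.3

Laspeyres price index uses base-period quantities as weights.
ΣP(2023)·Q(2017) = 837×3 + 352×10 + 436×9 + 3001×6 = 2511 + 3520 + 3924 + 18006 = 27961
ΣP(2017)·Q(2017) = 668×3 + 254×10 + 342×9 + 2701×6 = 2004 + 2540 + 3078 + 16206 = 23828
Index = 27961 / 23828 × 100 = 117.3451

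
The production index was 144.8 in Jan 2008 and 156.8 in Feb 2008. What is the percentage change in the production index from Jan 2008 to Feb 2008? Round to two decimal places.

8.29%

Change = (156.8 − 144.8) / 144.8 × 100
       = 12.0 / 144.8 × 100 = 8.2873%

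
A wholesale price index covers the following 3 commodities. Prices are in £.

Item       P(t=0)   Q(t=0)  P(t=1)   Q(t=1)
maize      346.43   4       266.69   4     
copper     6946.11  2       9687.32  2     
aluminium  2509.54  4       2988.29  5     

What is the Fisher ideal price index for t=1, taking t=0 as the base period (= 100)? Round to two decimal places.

127.56

Laspeyres component (base-period weights):
ΣP(t=1)Q(t=0) = 266.69×4 + 9687.32×2 + 2988.29×4 = 1066.76 + 19374.64 + 11953.16 = 32394.56
ΣP(t=0)Q(t=0) = 346.43×4 + 6946.11×2 + 2509.54×4 = 1385.72 + 13892.22 + 10038.16 = 25316.1
L = 32394.56 / 25316.1 × 100 = 127.9603
Paasche component (current-period weights):
ΣP(t=1)Q(t=1) = 266.69×4 + 9687.32×2 + 2988.29×5 = 1066.76 + 19374.64 + 14941.45 = 35382.85
ΣP(t=0)Q(t=1) = 346.43×4 + 6946.11×2 + 2509.54×5 = 1385.72 + 13892.22 + 12547.7 = 27825.64
P = 35382.85 / 27825.64 × 100 = 127.1592
Fisher = √(L × P) = √(127.9603 × 127.1592) = 127.5591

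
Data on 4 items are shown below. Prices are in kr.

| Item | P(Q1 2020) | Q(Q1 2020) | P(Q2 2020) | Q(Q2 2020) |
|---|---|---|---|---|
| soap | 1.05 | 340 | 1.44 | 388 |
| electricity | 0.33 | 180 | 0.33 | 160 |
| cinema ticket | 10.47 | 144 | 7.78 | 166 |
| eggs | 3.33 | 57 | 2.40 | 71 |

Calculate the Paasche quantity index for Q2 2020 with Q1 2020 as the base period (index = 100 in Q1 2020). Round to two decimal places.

114.80

Paasche quantity index uses current-period prices as weights.
ΣP(Q2 2020)·Q(Q2 2020) = 1.44×388 + 0.33×160 + 7.78×166 + 2.40×71 = 558.72 + 52.8 + 1291.48 + 170.4 = 2073.4
ΣP(Q2 2020)·Q(Q1 2020) = 1.44×340 + 0.33×180 + 7.78×144 + 2.40×57 = 489.6 + 59.4 + 1120.32 + 136.8 = 1806.12
Index = 2073.4 / 1806.12 × 100 = 114.7986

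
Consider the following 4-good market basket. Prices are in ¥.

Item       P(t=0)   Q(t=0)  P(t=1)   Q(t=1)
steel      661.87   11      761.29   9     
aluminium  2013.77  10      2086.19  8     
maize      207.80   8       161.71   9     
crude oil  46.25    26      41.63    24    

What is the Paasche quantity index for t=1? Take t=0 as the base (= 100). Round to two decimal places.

82.23

Paasche quantity index uses current-period prices as weights.
ΣP(t=1)·Q(t=1) = 761.29×9 + 2086.19×8 + 161.71×9 + 41.63×24 = 6851.61 + 16689.52 + 1455.39 + 999.12 = 25995.64
ΣP(t=1)·Q(t=0) = 761.29×11 + 2086.19×10 + 161.71×8 + 41.63×26 = 8374.19 + 20861.9 + 1293.68 + 1082.38 = 31612.15
Index = 25995.64 / 31612.15 × 100 = 82.2331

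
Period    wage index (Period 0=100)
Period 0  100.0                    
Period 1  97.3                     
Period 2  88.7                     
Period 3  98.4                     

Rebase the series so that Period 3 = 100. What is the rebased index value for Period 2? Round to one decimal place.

90.1

Rebased(Period 2) = 88.7 / 98.4 × 100 = 90.1423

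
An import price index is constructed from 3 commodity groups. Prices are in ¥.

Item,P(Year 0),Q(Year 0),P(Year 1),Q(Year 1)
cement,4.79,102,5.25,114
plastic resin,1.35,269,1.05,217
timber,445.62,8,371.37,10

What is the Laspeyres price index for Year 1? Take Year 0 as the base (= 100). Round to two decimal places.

85.79

Laspeyres price index uses base-period quantities as weights.
ΣP(Year 1)·Q(Year 0) = 5.25×102 + 1.05×269 + 371.37×8 = 535.5 + 282.45 + 2970.96 = 3788.91
ΣP(Year 0)·Q(Year 0) = 4.79×102 + 1.35×269 + 445.62×8 = 488.58 + 363.15 + 3564.96 = 4416.69
Index = 3788.91 / 4416.69 × 100 = 85.7862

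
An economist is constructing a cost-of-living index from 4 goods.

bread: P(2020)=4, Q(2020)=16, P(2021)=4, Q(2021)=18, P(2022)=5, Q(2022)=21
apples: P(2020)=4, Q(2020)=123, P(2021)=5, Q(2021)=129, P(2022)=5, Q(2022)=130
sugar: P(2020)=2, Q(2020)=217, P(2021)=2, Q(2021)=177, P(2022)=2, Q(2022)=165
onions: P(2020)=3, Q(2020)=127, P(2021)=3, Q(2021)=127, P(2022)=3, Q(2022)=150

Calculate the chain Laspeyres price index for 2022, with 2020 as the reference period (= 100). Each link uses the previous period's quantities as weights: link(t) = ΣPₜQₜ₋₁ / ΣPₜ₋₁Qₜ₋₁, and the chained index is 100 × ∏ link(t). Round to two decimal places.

110.32

Link 2020→2021:
ΣP(2021)Q(2020) = 4×16 + 5×123 + 2×217 + 3×127 = 64 + 615 + 434 + 381 = 1494
ΣP(2020)Q(2020) = 4×16 + 4×123 + 2×217 + 3×127 = 64 + 492 + 434 + 381 = 1371
link = 1494/1371 = 1.089716
Link 2021→2022:
ΣP(2022)Q(2021) = 5×18 + 5×129 + 2×177 + 3×127 = 90 + 645 + 354 + 381 = 1470
ΣP(2021)Q(2021) = 4×18 + 5×129 + 2×177 + 3×127 = 72 + 645 + 354 + 381 = 1452
link = 1470/1452 = 1.012397
Chained index = 100 × 1.089716 × 1.012397 = 110.3224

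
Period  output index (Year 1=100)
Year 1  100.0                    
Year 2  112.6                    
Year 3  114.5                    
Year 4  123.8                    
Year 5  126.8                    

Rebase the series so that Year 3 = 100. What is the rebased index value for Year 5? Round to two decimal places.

110.74

Rebased(Year 5) = 126.8 / 114.5 × 100 = 110.7424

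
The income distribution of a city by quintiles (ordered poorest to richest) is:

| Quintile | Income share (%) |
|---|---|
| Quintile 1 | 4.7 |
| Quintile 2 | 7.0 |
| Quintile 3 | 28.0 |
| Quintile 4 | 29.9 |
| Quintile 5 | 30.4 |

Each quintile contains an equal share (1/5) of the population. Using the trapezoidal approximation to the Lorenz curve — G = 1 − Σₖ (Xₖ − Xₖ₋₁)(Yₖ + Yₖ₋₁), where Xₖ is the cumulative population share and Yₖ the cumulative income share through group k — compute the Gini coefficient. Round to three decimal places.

Cumulative income shares Yₖ: 0.0470, 0.1170, 0.3970, 0.6960, 1.0000
Σ (Xₖ−Xₖ₋₁)(Yₖ+Yₖ₋₁) = (1/5)(0.0470+0.0000) + (1/5)(0.1170+0.0470) + (1/5)(0.3970+0.1170) + (1/5)(0.6960+0.3970) + (1/5)(1.0000+0.6960)
  = 0.0094 + 0.0328 + 0.1028 + 0.2186 + 0.3392 = 0.7028
G = 1 − 0.7028 = 0.2972

0.297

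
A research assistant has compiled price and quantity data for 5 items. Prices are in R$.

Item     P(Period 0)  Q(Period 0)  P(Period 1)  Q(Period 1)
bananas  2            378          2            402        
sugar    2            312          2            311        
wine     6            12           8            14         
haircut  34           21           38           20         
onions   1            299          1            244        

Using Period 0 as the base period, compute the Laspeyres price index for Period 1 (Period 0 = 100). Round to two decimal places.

104.38

Laspeyres price index uses base-period quantities as weights.
ΣP(Period 1)·Q(Period 0) = 2×378 + 2×312 + 8×12 + 38×21 + 1×299 = 756 + 624 + 96 + 798 + 299 = 2573
ΣP(Period 0)·Q(Period 0) = 2×378 + 2×312 + 6×12 + 34×21 + 1×299 = 756 + 624 + 72 + 714 + 299 = 2465
Index = 2573 / 2465 × 100 = 104.3813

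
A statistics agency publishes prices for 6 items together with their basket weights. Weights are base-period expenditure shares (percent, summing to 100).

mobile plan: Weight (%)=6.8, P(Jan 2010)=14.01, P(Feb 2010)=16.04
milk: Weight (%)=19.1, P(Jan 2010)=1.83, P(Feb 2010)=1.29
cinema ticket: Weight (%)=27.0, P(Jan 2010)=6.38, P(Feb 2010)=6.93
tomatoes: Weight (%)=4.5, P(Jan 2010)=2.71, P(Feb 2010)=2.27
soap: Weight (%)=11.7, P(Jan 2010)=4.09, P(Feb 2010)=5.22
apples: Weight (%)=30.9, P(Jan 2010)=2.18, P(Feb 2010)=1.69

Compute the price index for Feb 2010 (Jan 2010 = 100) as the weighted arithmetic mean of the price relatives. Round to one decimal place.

93.2

mobile plan: 6.8 × (16.04/14.01) = 6.8 × 1.144897 = 7.7853
milk: 19.1 × (1.29/1.83) = 19.1 × 0.704918 = 13.4639
cinema ticket: 27.0 × (6.93/6.38) = 27.0 × 1.086207 = 29.3276
tomatoes: 4.5 × (2.27/2.71) = 4.5 × 0.837638 = 3.7694
soap: 11.7 × (5.22/4.09) = 11.7 × 1.276284 = 14.9325
apples: 30.9 × (1.69/2.18) = 30.9 × 0.775229 = 23.9546
Index = Σ wᵢ·(p₁ᵢ/p₀ᵢ) = 7.7853 + 13.4639 + 29.3276 + 3.7694 + 14.9325 + 23.9546 = 93.2333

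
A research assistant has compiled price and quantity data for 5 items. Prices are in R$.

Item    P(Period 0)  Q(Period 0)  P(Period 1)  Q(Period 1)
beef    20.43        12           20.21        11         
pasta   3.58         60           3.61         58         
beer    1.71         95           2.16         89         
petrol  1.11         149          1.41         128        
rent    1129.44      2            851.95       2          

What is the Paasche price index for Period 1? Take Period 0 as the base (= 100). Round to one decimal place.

Paasche price index uses current-period quantities as weights.
ΣP(Period 1)·Q(Period 1) = 20.21×11 + 3.61×58 + 2.16×89 + 1.41×128 + 851.95×2 = 222.31 + 209.38 + 192.24 + 180.48 + 1703.9 = 2508.31
ΣP(Period 0)·Q(Period 1) = 20.43×11 + 3.58×58 + 1.71×89 + 1.11×128 + 1129.44×2 = 224.73 + 207.64 + 152.19 + 142.08 + 2258.88 = 2985.52
Index = 2508.31 / 2985.52 × 100 = 84.0158

84.0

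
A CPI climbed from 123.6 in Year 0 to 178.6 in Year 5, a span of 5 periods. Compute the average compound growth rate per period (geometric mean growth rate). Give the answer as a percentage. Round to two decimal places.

Growth factor = (178.6/123.6)^(1/5) = (1.444984)^(1/5) = 1.076397
Growth rate = 1.076397 − 1 = 0.076397 = 7.6397%

7.64%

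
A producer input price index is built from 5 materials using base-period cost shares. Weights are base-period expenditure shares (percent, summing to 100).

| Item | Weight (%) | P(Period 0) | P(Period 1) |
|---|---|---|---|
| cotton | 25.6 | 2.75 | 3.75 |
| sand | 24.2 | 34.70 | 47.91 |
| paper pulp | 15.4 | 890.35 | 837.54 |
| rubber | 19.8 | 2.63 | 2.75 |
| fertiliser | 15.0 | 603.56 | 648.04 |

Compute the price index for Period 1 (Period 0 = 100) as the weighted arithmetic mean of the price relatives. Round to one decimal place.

cotton: 25.6 × (3.75/2.75) = 25.6 × 1.363636 = 34.9091
sand: 24.2 × (47.91/34.70) = 24.2 × 1.380692 = 33.4127
paper pulp: 15.4 × (837.54/890.35) = 15.4 × 0.940686 = 14.4866
rubber: 19.8 × (2.75/2.63) = 19.8 × 1.045627 = 20.7034
fertiliser: 15.0 × (648.04/603.56) = 15.0 × 1.073696 = 16.1054
Index = Σ wᵢ·(p₁ᵢ/p₀ᵢ) = 34.9091 + 33.4127 + 14.4866 + 20.7034 + 16.1054 = 119.6173

119.6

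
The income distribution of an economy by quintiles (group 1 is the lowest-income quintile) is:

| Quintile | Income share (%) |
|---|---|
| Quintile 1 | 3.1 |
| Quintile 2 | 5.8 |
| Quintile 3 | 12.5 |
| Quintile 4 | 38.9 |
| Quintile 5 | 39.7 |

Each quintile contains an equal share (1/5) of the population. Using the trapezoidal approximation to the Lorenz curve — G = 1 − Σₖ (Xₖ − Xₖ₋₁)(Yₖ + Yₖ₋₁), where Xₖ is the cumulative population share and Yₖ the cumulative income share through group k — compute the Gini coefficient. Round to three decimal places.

Cumulative income shares Yₖ: 0.0310, 0.0890, 0.2140, 0.6030, 1.0000
Σ (Xₖ−Xₖ₋₁)(Yₖ+Yₖ₋₁) = (1/5)(0.0310+0.0000) + (1/5)(0.0890+0.0310) + (1/5)(0.2140+0.0890) + (1/5)(0.6030+0.2140) + (1/5)(1.0000+0.6030)
  = 0.0062 + 0.0240 + 0.0606 + 0.1634 + 0.3206 = 0.5748
G = 1 − 0.5748 = 0.4252

0.425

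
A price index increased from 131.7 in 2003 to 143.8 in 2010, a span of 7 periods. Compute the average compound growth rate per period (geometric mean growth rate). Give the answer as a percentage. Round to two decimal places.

1.26%

Growth factor = (143.8/131.7)^(1/7) = (1.091875)^(1/7) = 1.012636
Growth rate = 1.012636 − 1 = 0.012636 = 1.2636%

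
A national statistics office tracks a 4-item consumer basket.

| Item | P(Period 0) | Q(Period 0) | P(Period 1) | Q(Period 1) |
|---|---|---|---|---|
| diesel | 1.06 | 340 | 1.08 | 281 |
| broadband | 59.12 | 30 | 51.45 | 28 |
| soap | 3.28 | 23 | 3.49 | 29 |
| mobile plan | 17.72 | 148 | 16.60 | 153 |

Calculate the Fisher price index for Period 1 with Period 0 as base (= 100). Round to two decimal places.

Laspeyres component (base-period weights):
ΣP(Period 1)Q(Period 0) = 1.08×340 + 51.45×30 + 3.49×23 + 16.60×148 = 367.2 + 1543.5 + 80.27 + 2456.8 = 4447.77
ΣP(Period 0)Q(Period 0) = 1.06×340 + 59.12×30 + 3.28×23 + 17.72×148 = 360.4 + 1773.6 + 75.44 + 2622.56 = 4832
L = 4447.77 / 4832 × 100 = 92.0482
Paasche component (current-period weights):
ΣP(Period 1)Q(Period 1) = 1.08×281 + 51.45×28 + 3.49×29 + 16.60×153 = 303.48 + 1440.6 + 101.21 + 2539.8 = 4385.09
ΣP(Period 0)Q(Period 1) = 1.06×281 + 59.12×28 + 3.28×29 + 17.72×153 = 297.86 + 1655.36 + 95.12 + 2711.16 = 4759.5
P = 4385.09 / 4759.5 × 100 = 92.1334
Fisher = √(L × P) = √(92.0482 × 92.1334) = 92.0908

92.09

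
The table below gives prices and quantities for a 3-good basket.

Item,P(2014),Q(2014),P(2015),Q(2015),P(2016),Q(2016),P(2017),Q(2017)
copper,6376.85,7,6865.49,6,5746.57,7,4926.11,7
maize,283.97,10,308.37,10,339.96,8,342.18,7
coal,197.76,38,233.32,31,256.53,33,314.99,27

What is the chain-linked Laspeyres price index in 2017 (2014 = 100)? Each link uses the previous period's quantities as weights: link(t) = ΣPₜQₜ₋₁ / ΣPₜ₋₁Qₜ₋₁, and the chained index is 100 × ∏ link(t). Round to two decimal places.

89.92

Link 2014→2015:
ΣP(2015)Q(2014) = 6865.49×7 + 308.37×10 + 233.32×38 = 48058.43 + 3083.7 + 8866.16 = 60008.29
ΣP(2014)Q(2014) = 6376.85×7 + 283.97×10 + 197.76×38 = 44637.95 + 2839.7 + 7514.88 = 54992.53
link = 60008.29/54992.53 = 1.091208
Link 2015→2016:
ΣP(2016)Q(2015) = 5746.57×6 + 339.96×10 + 256.53×31 = 34479.42 + 3399.6 + 7952.43 = 45831.45
ΣP(2015)Q(2015) = 6865.49×6 + 308.37×10 + 233.32×31 = 41192.94 + 3083.7 + 7232.92 = 51509.56
link = 45831.45/51509.56 = 0.889766
Link 2016→2017:
ΣP(2017)Q(2016) = 4926.11×7 + 342.18×8 + 314.99×33 = 34482.77 + 2737.44 + 10394.67 = 47614.88
ΣP(2016)Q(2016) = 5746.57×7 + 339.96×8 + 256.53×33 = 40225.99 + 2719.68 + 8465.49 = 51411.16
link = 47614.88/51411.16 = 0.926158
Chained index = 100 × 1.091208 × 0.889766 × 0.926158 = 89.9225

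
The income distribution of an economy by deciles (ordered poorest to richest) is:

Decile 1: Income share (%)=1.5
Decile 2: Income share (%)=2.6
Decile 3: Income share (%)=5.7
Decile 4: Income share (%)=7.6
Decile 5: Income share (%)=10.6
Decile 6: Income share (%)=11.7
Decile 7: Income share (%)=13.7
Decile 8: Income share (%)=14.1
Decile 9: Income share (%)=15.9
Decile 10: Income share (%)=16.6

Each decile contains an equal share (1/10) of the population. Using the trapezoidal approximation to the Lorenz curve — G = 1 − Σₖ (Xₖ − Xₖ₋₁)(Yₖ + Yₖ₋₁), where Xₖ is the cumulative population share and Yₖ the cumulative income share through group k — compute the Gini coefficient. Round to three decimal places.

0.290

Cumulative income shares Yₖ: 0.0150, 0.0410, 0.0980, 0.1740, 0.2800, 0.3970, 0.5340, 0.6750, 0.8340, 1.0000
Σ (Xₖ−Xₖ₋₁)(Yₖ+Yₖ₋₁) = (1/10)(0.0150+0.0000) + (1/10)(0.0410+0.0150) + (1/10)(0.0980+0.0410) + (1/10)(0.1740+0.0980) + (1/10)(0.2800+0.1740) + (1/10)(0.3970+0.2800) + (1/10)(0.5340+0.3970) + (1/10)(0.6750+0.5340) + (1/10)(0.8340+0.6750) + (1/10)(1.0000+0.8340)
  = 0.0015 + 0.0056 + 0.0139 + 0.0272 + 0.0454 + 0.0677 + 0.0931 + 0.1209 + 0.1509 + 0.1834 = 0.7096
G = 1 − 0.7096 = 0.2904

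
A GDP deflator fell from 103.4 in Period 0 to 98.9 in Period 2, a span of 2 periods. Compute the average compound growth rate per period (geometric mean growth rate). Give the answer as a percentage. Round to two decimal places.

-2.20%

Growth factor = (98.9/103.4)^(1/2) = (0.956480)^(1/2) = 0.977998
Growth rate = 0.977998 − 1 = -0.022002 = -2.2002%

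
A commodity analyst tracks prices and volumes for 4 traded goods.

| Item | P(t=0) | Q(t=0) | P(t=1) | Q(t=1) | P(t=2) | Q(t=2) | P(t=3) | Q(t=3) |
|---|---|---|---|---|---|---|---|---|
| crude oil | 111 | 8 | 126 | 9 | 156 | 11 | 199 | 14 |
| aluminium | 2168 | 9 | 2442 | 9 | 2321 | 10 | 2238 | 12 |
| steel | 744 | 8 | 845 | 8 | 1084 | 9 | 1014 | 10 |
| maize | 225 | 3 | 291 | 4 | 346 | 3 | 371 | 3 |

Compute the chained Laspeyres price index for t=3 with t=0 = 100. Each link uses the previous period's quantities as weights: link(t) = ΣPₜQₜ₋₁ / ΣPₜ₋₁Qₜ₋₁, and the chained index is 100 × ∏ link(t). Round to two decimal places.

Link t=0→t=1:
ΣP(t=1)Q(t=0) = 126×8 + 2442×9 + 845×8 + 291×3 = 1008 + 21978 + 6760 + 873 = 30619
ΣP(t=0)Q(t=0) = 111×8 + 2168×9 + 744×8 + 225×3 = 888 + 19512 + 5952 + 675 = 27027
link = 30619/27027 = 1.132904
Link t=1→t=2:
ΣP(t=2)Q(t=1) = 156×9 + 2321×9 + 1084×8 + 346×4 = 1404 + 20889 + 8672 + 1384 = 32349
ΣP(t=1)Q(t=1) = 126×9 + 2442×9 + 845×8 + 291×4 = 1134 + 21978 + 6760 + 1164 = 31036
link = 32349/31036 = 1.042306
Link t=2→t=3:
ΣP(t=3)Q(t=2) = 199×11 + 2238×10 + 1014×9 + 371×3 = 2189 + 22380 + 9126 + 1113 = 34808
ΣP(t=2)Q(t=2) = 156×11 + 2321×10 + 1084×9 + 346×3 = 1716 + 23210 + 9756 + 1038 = 35720
link = 34808/35720 = 0.974468
Chained index = 100 × 1.132904 × 1.042306 × 0.974468 = 115.0684

115.07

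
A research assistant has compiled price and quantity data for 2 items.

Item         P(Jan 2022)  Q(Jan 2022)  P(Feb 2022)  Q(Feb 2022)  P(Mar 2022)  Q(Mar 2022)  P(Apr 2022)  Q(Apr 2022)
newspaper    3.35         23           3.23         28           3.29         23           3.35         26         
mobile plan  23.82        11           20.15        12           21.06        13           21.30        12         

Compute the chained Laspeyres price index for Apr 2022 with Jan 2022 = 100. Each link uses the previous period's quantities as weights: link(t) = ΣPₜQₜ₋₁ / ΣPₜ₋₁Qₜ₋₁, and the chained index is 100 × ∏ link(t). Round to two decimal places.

91.76

Link Jan 2022→Feb 2022:
ΣP(Feb 2022)Q(Jan 2022) = 3.23×23 + 20.15×11 = 74.29 + 221.65 = 295.94
ΣP(Jan 2022)Q(Jan 2022) = 3.35×23 + 23.82×11 = 77.05 + 262.02 = 339.07
link = 295.94/339.07 = 0.872799
Link Feb 2022→Mar 2022:
ΣP(Mar 2022)Q(Feb 2022) = 3.29×28 + 21.06×12 = 92.12 + 252.72 = 344.84
ΣP(Feb 2022)Q(Feb 2022) = 3.23×28 + 20.15×12 = 90.44 + 241.8 = 332.24
link = 344.84/332.24 = 1.037924
Link Mar 2022→Apr 2022:
ΣP(Apr 2022)Q(Mar 2022) = 3.35×23 + 21.30×13 = 77.05 + 276.9 = 353.95
ΣP(Mar 2022)Q(Mar 2022) = 3.29×23 + 21.06×13 = 75.67 + 273.78 = 349.45
link = 353.95/349.45 = 1.012877
Chained index = 100 × 0.872799 × 1.037924 × 1.012877 = 91.7565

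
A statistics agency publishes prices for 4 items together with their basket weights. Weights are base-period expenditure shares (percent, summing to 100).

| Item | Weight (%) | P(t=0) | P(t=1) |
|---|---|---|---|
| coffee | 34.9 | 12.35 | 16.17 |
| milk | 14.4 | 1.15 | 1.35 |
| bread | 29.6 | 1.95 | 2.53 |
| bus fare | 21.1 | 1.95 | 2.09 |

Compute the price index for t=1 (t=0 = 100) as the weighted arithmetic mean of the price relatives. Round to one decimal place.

coffee: 34.9 × (16.17/12.35) = 34.9 × 1.309312 = 45.6950
milk: 14.4 × (1.35/1.15) = 14.4 × 1.173913 = 16.9043
bread: 29.6 × (2.53/1.95) = 29.6 × 1.297436 = 38.4041
bus fare: 21.1 × (2.09/1.95) = 21.1 × 1.071795 = 22.6149
Index = Σ wᵢ·(p₁ᵢ/p₀ᵢ) = 45.6950 + 16.9043 + 38.4041 + 22.6149 = 123.6183

123.6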